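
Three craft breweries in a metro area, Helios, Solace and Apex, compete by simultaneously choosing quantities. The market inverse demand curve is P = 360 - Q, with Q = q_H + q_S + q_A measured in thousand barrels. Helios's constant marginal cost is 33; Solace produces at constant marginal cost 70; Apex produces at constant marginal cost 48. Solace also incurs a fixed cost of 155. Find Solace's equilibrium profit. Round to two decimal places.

3180.06

Helios's profit: π_H = (360 - Q)q_H - (33q_H). Setting ∂π_H/∂q_H = 0: 327 - 2q_H - (q_S + q_A) = 0.
Solace's first-order condition: 290 - 2q_S - (q_H + q_A) = 0.
Apex's first-order condition: 312 - 2q_A - (q_H + q_S) = 0.
Summing all 3 equations gives 929 − 4Q = 0, hence Q = 929/4.
Back-substituting: q_H = (327 − 929/4) = 379/4, q_S = (290 − 929/4) = 231/4, q_A = (312 − 929/4) = 319/4.
Price P = 360 - 929/4 = 511/4.
Solace's profit: (511/4 - 70)·(231/4) - 155 = 3180.0625.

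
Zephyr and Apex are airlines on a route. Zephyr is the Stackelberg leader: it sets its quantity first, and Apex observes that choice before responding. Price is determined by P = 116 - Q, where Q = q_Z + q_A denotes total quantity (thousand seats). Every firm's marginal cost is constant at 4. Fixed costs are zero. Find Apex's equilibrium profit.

784

The follower Apex best-responds to any q_Z: π_A = (116 - Q)q_A - 4q_A.
∂π_A/∂q_A = 112 - q_Z - 2q_A = 0 gives the reaction function q_A = (112 - q_Z)/2.
The leader anticipates this reaction. Substituting into P = 116 - Q gives P = 60 - (1/2)q_Z, so π_Z = (60 - (1/2)q_Z)q_Z - 4q_Z.
The leader's first-order condition 56 - q_Z = 0 yields q_Z = 56.
Then q_A = (112 - 56)/2 = 28.
Price P = 116 - 84 = 32.
Apex's profit: (32 - 4)·28 = 784.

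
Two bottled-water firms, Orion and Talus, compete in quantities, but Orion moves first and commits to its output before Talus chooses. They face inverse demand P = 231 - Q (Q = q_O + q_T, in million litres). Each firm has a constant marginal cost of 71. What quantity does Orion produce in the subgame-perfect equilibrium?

Solve by backward induction. Given q_O, the follower Talus maximises π_T = (231 - q_O - q_T)q_T - 71q_T.
Setting the follower's marginal profit to zero, 160 - q_O - 2q_T = 0, i.e. q_T = (160 - q_O)/2.
The leader anticipates this reaction. Substituting into P = 231 - Q gives P = 151 - (1/2)q_O, so π_O = (151 - (1/2)q_O)q_O - 71q_O.
Leader FOC: 80 - q_O = 0, so q_O = 80.
Then q_T = (160 - 80)/2 = 40.

80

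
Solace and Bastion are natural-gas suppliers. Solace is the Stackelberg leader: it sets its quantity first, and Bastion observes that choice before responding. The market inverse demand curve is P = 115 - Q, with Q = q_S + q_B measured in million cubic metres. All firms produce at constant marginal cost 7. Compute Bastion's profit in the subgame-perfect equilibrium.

Solve by backward induction. Given q_S, the follower Bastion maximises π_B = (115 - q_S - q_B)q_B - 7q_B.
∂π_B/∂q_B = 108 - q_S - 2q_B = 0 gives the reaction function q_B = (108 - q_S)/2.
Solace substitutes q_B(q_S) into its own profit: π_S = q_S(115 - q_S - (108 - q_S)/2) - 7q_S = (61 - (1/2)q_S)q_S - 7q_S.
The leader's first-order condition 54 - q_S = 0 yields q_S = 54.
Then q_B = (108 - 54)/2 = 27.
Price P = 115 - 81 = 34.
Bastion's profit: (34 - 7)·27 = 729.

729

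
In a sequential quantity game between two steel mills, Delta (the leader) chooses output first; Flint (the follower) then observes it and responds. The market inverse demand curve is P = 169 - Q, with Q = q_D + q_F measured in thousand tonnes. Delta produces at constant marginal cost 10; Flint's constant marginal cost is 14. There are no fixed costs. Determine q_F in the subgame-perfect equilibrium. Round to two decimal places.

36.75

Solve by backward induction. Given q_D, the follower Flint maximises π_F = (169 - q_D - q_F)q_F - 14q_F.
∂π_F/∂q_F = 155 - q_D - 2q_F = 0 gives the reaction function q_F = (155 - q_D)/2.
The leader anticipates this reaction. Substituting into P = 169 - Q gives P = 183/2 - (1/2)q_D, so π_D = (183/2 - (1/2)q_D)q_D - 10q_D.
Leader FOC: 163/2 - q_D = 0, so q_D = 163/2.
Then q_F = (155 - 163/2)/2 = 147/4.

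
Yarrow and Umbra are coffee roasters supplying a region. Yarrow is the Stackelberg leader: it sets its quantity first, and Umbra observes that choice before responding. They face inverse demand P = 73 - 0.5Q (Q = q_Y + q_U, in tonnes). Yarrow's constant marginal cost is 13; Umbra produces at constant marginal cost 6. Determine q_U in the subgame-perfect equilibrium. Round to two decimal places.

The follower Umbra best-responds to any q_Y: π_U = (73 - 0.5Q)q_U - 6q_U.
Setting the follower's marginal profit to zero, 67 - (1/2)q_Y - q_U = 0, i.e. q_U = (67 - (1/2)q_Y).
The leader anticipates this reaction. Substituting into P = 73 - 0.5Q gives P = 79/2 - (1/4)q_Y, so π_Y = (79/2 - (1/4)q_Y)q_Y - 13q_Y.
Leader FOC: 53/2 - (1/2)q_Y = 0, so q_Y = 53.
Then q_U = (67 - (1/2)·53) = 81/2.

40.50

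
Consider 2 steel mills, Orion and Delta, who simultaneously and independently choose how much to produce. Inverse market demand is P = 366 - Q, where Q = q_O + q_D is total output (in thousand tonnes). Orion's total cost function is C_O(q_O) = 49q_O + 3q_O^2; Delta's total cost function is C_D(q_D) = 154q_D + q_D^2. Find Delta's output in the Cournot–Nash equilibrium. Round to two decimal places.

44.48

Orion's profit: π_O = (366 - Q)q_O - (49q_O + 3q_O²). Setting ∂π_O/∂q_O = 0: 317 - 8q_O - (q_D) = 0.
Delta's profit: π_D = (366 - Q)q_D - (154q_D + q_D²). Setting ∂π_D/∂q_D = 0: 212 - 4q_D - (q_O) = 0.
Rearranging gives the reaction functions q_O = (317 - q_D)/8 and q_D = (212 - q_O)/4.
Substituting one into the other gives q_O = 1056/31 and q_D = 1379/31.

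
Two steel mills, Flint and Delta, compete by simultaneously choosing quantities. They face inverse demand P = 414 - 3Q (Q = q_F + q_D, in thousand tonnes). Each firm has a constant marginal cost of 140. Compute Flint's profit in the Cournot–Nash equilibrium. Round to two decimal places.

Each firm earns π_i = (414 - 3Q)q_i - 140q_i.
First-order condition (treating rivals' output as given): 274 - 6q_i - 3q_j = 0.
With identical firms every q_j equals q_i, so q_j = q_i and 274 = 9q_i, giving q_i = 274/9.
Price P = 414 - 3·(548/9) = 694/3.
Flint's profit: (694/3 - 140)·(274/9) = 2780.5926.

2780.59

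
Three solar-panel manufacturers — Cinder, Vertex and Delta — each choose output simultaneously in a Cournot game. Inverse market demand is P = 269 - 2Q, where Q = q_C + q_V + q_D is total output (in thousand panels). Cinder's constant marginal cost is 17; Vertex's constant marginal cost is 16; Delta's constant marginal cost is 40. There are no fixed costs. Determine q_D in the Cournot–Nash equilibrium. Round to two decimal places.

Cinder's profit: π_C = (269 - 2Q)q_C - (17q_C). Setting ∂π_C/∂q_C = 0: 252 - 4q_C - 2(q_V + q_D) = 0.
Vertex's profit: π_V = (269 - 2Q)q_V - (16q_V). Setting ∂π_V/∂q_V = 0: 253 - 4q_V - 2(q_C + q_D) = 0.
Delta's first-order condition: 229 - 4q_D - 2(q_C + q_V) = 0.
Adding the 3 first-order conditions: 734 − 8Q = 0, so Q = 367/4.
Back-substituting: q_C = (252 − 367/2)/2 = 137/4, q_V = (253 − 367/2)/2 = 139/4, q_D = (229 − 367/2)/2 = 91/4.

22.75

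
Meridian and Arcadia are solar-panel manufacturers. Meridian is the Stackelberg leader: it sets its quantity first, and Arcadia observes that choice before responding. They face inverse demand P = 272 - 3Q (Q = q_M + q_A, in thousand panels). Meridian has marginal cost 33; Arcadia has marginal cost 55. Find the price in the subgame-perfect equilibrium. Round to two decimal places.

98.25

The follower Arcadia best-responds to any q_M: π_A = (272 - 3Q)q_A - 55q_A.
Setting the follower's marginal profit to zero, 217 - 3q_M - 6q_A = 0, i.e. q_A = (217 - 3q_M)/6.
Meridian substitutes q_A(q_M) into its own profit: π_M = q_M(272 - 3q_M - (217 - 3q_M)/2) - 33q_M = (327/2 - (3/2)q_M)q_M - 33q_M.
Leader FOC: 261/2 - 3q_M = 0, so q_M = 87/2.
Then q_A = (217 - 3·(87/2))/6 = 173/12.
Total output Q = 695/12, so price P = 272 - 3·(695/12) = 393/4.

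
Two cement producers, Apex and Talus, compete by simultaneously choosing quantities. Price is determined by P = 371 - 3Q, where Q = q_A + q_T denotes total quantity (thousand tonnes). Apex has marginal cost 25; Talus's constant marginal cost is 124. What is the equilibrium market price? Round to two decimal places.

173.33

Apex's profit: π_A = (371 - 3Q)q_A - (25q_A). Setting ∂π_A/∂q_A = 0: 346 - 6q_A - 3(q_T) = 0.
Talus's first-order condition: 247 - 6q_T - 3(q_A) = 0.
Rearranging gives the reaction functions q_A = (346 - 3q_T)/6 and q_T = (247 - 3q_A)/6.
Substituting one into the other gives q_A = 445/9 and q_T = 148/9.
Total output Q = 593/9, so price P = 371 - 3·(593/9) = 520/3.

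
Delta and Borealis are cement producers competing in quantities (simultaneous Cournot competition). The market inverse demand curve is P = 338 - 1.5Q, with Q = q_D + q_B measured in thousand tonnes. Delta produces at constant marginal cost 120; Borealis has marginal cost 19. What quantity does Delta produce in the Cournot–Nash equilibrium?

26

Delta's profit: π_D = (338 - 1.5Q)q_D - (120q_D). Setting ∂π_D/∂q_D = 0: 218 - 3q_D - (3/2)(q_B) = 0.
Borealis's profit: π_B = (338 - 1.5Q)q_B - (19q_B). Setting ∂π_B/∂q_B = 0: 319 - 3q_B - (3/2)(q_D) = 0.
So q_D = (218 - (3/2)q_B)/3 and q_B = (319 - (3/2)q_D)/3.
Substituting one into the other gives q_D = 26 and q_B = 280/3.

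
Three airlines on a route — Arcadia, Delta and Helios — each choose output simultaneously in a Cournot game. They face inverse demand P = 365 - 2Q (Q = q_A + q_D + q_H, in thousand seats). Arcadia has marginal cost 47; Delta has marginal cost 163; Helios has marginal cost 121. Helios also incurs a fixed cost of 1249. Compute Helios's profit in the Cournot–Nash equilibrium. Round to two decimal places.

155.50

Arcadia's profit: π_A = (365 - 2Q)q_A - (47q_A). Setting ∂π_A/∂q_A = 0: 318 - 4q_A - 2(q_D + q_H) = 0.
Delta's first-order condition: 202 - 4q_D - 2(q_A + q_H) = 0.
Helios's first-order condition: 244 - 4q_H - 2(q_A + q_D) = 0.
Adding the 3 first-order conditions: 764 − 8Q = 0, so Q = 191/2.
Back-substituting: q_A = (318 − 191)/2 = 127/2, q_D = (202 − 191)/2 = 11/2, q_H = (244 − 191)/2 = 53/2.
Price P = 365 - 2·(191/2) = 174.
Helios's profit: (174 - 121)·(53/2) - 1249 = 311/2.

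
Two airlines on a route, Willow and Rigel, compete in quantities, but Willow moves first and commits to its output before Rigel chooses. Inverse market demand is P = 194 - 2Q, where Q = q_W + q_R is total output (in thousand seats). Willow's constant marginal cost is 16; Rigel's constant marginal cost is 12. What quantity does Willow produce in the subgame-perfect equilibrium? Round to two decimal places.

43.50

The follower Rigel best-responds to any q_W: π_R = (194 - 2Q)q_R - 12q_R.
Setting the follower's marginal profit to zero, 182 - 2q_W - 4q_R = 0, i.e. q_R = (182 - 2q_W)/4.
Willow substitutes q_R(q_W) into its own profit: π_W = q_W(194 - 2q_W - (182 - 2q_W)/2) - 16q_W = (103 - q_W)q_W - 16q_W.
The leader's first-order condition 87 - 2q_W = 0 yields q_W = 87/2.
Then q_R = (182 - 2·(87/2))/4 = 95/4.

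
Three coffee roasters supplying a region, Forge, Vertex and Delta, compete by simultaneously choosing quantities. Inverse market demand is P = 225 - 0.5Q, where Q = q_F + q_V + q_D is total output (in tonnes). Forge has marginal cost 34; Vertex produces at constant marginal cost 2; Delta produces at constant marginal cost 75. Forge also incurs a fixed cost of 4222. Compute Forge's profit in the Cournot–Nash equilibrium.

778

Forge's profit: π_F = (225 - 0.5Q)q_F - (34q_F). Setting ∂π_F/∂q_F = 0: 191 - q_F - (1/2)(q_V + q_D) = 0.
Vertex's first-order condition: 223 - q_V - (1/2)(q_F + q_D) = 0.
Delta's profit: π_D = (225 - 0.5Q)q_D - (75q_D). Setting ∂π_D/∂q_D = 0: 150 - q_D - (1/2)(q_F + q_V) = 0.
Adding the 3 first-order conditions: 564 − 2Q = 0, so Q = 282.
Back-substituting: q_F = (191 − 141)/(1/2) = 100, q_V = (223 − 141)/(1/2) = 164, q_D = (150 − 141)/(1/2) = 18.
Price P = 225 - (1/2)·282 = 84.
Forge's profit: (84 - 34)·100 - 4222 = 778.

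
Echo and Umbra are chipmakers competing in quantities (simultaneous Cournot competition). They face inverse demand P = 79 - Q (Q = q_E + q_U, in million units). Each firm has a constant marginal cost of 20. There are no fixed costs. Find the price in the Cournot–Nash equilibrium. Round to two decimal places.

Each firm earns π_i = (79 - Q)q_i - 20q_i.
Setting ∂π_i/∂q_i = 0 with rivals' quantities fixed: 59 - 2q_i - q_j = 0.
By symmetry each firm produces the same amount; substituting q_j = q_i yields q_i = 59/3.
Total output Q = 118/3, so price P = 79 - 118/3 = 119/3.

39.67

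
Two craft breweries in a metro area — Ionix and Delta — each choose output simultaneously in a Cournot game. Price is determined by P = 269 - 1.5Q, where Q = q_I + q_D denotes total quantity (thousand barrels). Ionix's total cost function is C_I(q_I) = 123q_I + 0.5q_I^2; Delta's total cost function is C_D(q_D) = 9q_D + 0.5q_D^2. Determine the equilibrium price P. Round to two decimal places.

158.27

Ionix's profit: π_I = (269 - 1.5Q)q_I - (123q_I + (1/2)q_I²). Setting ∂π_I/∂q_I = 0: 146 - 4q_I - (3/2)(q_D) = 0.
Delta's first-order condition: 260 - 4q_D - (3/2)(q_I) = 0.
So q_I = (146 - (3/2)q_D)/4 and q_D = (260 - (3/2)q_I)/4.
Substituting one into the other gives q_I = 776/55 and q_D = 59.7091.
Total output Q = 812/11, so price P = 269 - (3/2)·(812/11) = 1741/11.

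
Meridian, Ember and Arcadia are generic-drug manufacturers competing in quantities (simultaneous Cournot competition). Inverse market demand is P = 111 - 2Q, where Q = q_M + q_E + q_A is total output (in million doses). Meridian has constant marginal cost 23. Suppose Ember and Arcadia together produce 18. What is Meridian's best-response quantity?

With rivals' combined output fixed at 18, Meridian's profit is π_M = (111 - 2·18 - 2q_M)q_M - (23q_M) = (75 - 2q_M)q_M - (23q_M).
∂π_M/∂q_M = 52 - 4q_M = 0, so q_M = 13.

13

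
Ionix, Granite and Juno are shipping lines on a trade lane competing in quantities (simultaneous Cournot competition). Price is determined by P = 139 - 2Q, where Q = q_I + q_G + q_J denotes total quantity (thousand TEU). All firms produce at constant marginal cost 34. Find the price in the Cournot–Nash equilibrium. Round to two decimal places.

Each firm earns π_i = (139 - 2Q)q_i - 34q_i.
First-order condition (treating rivals' output as given): 105 - 4q_i - 2·Σ_{j≠i} q_j = 0.
By symmetry each firm produces the same amount; substituting Σ_{j≠i} q_j = 2q_i yields q_i = 105/8.
Total output Q = 315/8, so price P = 139 - 2·(315/8) = 241/4.

60.25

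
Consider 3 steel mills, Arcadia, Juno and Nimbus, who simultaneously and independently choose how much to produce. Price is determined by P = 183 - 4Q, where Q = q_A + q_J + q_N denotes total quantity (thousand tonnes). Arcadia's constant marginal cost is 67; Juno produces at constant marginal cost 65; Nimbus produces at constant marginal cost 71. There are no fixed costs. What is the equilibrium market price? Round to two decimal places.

Arcadia's profit: π_A = (183 - 4Q)q_A - (67q_A). Setting ∂π_A/∂q_A = 0: 116 - 8q_A - 4(q_J + q_N) = 0.
Juno's profit: π_J = (183 - 4Q)q_J - (65q_J). Setting ∂π_J/∂q_J = 0: 118 - 8q_J - 4(q_A + q_N) = 0.
Nimbus's profit: π_N = (183 - 4Q)q_N - (71q_N). Setting ∂π_N/∂q_N = 0: 112 - 8q_N - 4(q_A + q_J) = 0.
Adding the 3 first-order conditions: 346 − 16Q = 0, so Q = 173/8.
Back-substituting: q_A = (116 − 173/2)/4 = 59/8, q_J = (118 − 173/2)/4 = 63/8, q_N = (112 − 173/2)/4 = 51/8.
Total output Q = 173/8, so price P = 183 - 4·(173/8) = 193/2.

96.50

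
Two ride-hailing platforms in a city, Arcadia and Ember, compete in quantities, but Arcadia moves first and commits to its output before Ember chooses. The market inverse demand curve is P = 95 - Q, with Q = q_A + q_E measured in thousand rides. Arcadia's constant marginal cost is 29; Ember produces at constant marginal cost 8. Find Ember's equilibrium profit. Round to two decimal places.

1040.06

Solve by backward induction. Given q_A, the follower Ember maximises π_E = (95 - q_A - q_E)q_E - 8q_E.
Follower FOC: 87 - q_A - 2q_E = 0, so q_E(q_A) = (87 - q_A)/2.
The leader anticipates this reaction. Substituting into P = 95 - Q gives P = 103/2 - (1/2)q_A, so π_A = (103/2 - (1/2)q_A)q_A - 29q_A.
Leader FOC: 45/2 - q_A = 0, so q_A = 45/2.
Then q_E = (87 - 45/2)/2 = 129/4.
Price P = 95 - 219/4 = 161/4.
Ember's profit: (161/4 - 8)·(129/4) = 1040.0625.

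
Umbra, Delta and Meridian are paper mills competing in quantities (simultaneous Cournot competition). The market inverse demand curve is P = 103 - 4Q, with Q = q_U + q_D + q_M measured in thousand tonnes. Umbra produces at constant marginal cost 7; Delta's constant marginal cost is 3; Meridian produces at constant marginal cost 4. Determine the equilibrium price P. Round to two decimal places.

Umbra's profit: π_U = (103 - 4Q)q_U - (7q_U). Setting ∂π_U/∂q_U = 0: 96 - 8q_U - 4(q_D + q_M) = 0.
Delta's profit: π_D = (103 - 4Q)q_D - (3q_D). Setting ∂π_D/∂q_D = 0: 100 - 8q_D - 4(q_U + q_M) = 0.
Meridian's profit: π_M = (103 - 4Q)q_M - (4q_M). Setting ∂π_M/∂q_M = 0: 99 - 8q_M - 4(q_U + q_D) = 0.
Summing all 3 equations gives 295 − 16Q = 0, hence Q = 295/16.
Back-substituting: q_U = (96 − 295/4)/4 = 89/16, q_D = (100 − 295/4)/4 = 105/16, q_M = (99 − 295/4)/4 = 101/16.
Total output Q = 295/16, so price P = 103 - 4·(295/16) = 117/4.

29.25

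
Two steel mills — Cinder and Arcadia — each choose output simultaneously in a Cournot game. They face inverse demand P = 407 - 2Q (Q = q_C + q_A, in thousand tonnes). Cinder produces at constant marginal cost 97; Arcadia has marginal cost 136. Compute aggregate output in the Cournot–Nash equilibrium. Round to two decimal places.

96.83

Cinder's profit: π_C = (407 - 2Q)q_C - (97q_C). Setting ∂π_C/∂q_C = 0: 310 - 4q_C - 2(q_A) = 0.
Arcadia's first-order condition: 271 - 4q_A - 2(q_C) = 0.
So q_C = (310 - 2q_A)/4 and q_A = (271 - 2q_C)/4.
Substituting one into the other gives q_C = 349/6 and q_A = 116/3.
Total output Q = 349/6 + 116/3 = 581/6.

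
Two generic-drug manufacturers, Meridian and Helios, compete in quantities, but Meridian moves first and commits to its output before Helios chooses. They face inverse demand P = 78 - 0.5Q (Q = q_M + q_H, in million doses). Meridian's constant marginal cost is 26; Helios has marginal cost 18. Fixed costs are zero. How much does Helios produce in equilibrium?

38

Solve by backward induction. Given q_M, the follower Helios maximises π_H = (78 - (1/2)q_M - (1/2)q_H)q_H - 18q_H.
Setting the follower's marginal profit to zero, 60 - (1/2)q_M - q_H = 0, i.e. q_H = (60 - (1/2)q_M).
Meridian substitutes q_H(q_M) into its own profit: π_M = q_M(78 - (1/2)q_M - (60 - (1/2)q_M)/2) - 26q_M = (48 - (1/4)q_M)q_M - 26q_M.
Maximising: ∂π_M/∂q_M = 22 - (1/2)q_M = 0, giving q_M = 44.
Then q_H = (60 - (1/2)·44) = 38.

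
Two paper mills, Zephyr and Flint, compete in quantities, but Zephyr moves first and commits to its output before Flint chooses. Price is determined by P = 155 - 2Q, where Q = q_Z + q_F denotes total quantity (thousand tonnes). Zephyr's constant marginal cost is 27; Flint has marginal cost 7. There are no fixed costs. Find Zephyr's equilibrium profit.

729

Solve by backward induction. Given q_Z, the follower Flint maximises π_F = (155 - 2q_Z - 2q_F)q_F - 7q_F.
∂π_F/∂q_F = 148 - 2q_Z - 4q_F = 0 gives the reaction function q_F = (148 - 2q_Z)/4.
Zephyr substitutes q_F(q_Z) into its own profit: π_Z = q_Z(155 - 2q_Z - (148 - 2q_Z)/2) - 27q_Z = (81 - q_Z)q_Z - 27q_Z.
The leader's first-order condition 54 - 2q_Z = 0 yields q_Z = 27.
Then q_F = (148 - 2·27)/4 = 47/2.
Price P = 155 - 2·(101/2) = 54.
Zephyr's profit: (54 - 27)·27 = 729.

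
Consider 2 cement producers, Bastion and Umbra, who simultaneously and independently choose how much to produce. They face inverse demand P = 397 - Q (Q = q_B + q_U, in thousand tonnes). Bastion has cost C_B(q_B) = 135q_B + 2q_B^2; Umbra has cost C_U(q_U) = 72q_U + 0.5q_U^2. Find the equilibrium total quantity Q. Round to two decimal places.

Bastion's profit: π_B = (397 - Q)q_B - (135q_B + 2q_B²). Setting ∂π_B/∂q_B = 0: 262 - 6q_B - (q_U) = 0.
Umbra's profit: π_U = (397 - Q)q_U - (72q_U + (1/2)q_U²). Setting ∂π_U/∂q_U = 0: 325 - 3q_U - (q_B) = 0.
Best responses: q_B = (262 - q_U)/6, q_U = (325 - q_B)/3.
Substituting one into the other gives q_B = 461/17 and q_U = 1688/17.
Total output Q = 461/17 + 1688/17 = 126.4118.

126.41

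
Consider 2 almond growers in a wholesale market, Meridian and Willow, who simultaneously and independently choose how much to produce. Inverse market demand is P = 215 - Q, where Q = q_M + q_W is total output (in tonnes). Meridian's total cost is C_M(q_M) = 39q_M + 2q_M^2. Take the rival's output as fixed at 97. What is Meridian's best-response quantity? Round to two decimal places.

With the rival's output fixed at 97, Meridian's profit is π_M = (215 - 97 - q_M)q_M - (39q_M + 2q_M²) = (118 - q_M)q_M - (39q_M + 2q_M²).
∂π_M/∂q_M = 79 - 6q_M = 0, so q_M = 79/6.

13.17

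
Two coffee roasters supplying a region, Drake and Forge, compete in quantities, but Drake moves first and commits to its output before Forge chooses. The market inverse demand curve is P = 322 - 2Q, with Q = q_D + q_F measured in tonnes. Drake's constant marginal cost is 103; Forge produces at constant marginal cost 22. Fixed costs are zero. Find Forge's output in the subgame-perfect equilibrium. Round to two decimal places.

57.75

Solve by backward induction. Given q_D, the follower Forge maximises π_F = (322 - 2q_D - 2q_F)q_F - 22q_F.
Follower FOC: 300 - 2q_D - 4q_F = 0, so q_F(q_D) = (300 - 2q_D)/4.
Drake substitutes q_F(q_D) into its own profit: π_D = q_D(322 - 2q_D - (300 - 2q_D)/2) - 103q_D = (172 - q_D)q_D - 103q_D.
The leader's first-order condition 69 - 2q_D = 0 yields q_D = 69/2.
Then q_F = (300 - 2·(69/2))/4 = 231/4.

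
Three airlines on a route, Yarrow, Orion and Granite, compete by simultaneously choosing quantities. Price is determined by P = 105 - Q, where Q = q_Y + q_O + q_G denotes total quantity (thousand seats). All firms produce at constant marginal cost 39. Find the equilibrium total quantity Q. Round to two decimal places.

49.50

A representative firm's profit is π_i = q_i(105 - Q) - 39q_i.
Setting ∂π_i/∂q_i = 0 with rivals' quantities fixed: 66 - 2q_i - Σ_{j≠i} q_j = 0.
By symmetry each firm produces the same amount; substituting Σ_{j≠i} q_j = 2q_i yields q_i = 66/4 = 33/2.
Total output Q = 33/2 + 33/2 + 33/2 = 99/2.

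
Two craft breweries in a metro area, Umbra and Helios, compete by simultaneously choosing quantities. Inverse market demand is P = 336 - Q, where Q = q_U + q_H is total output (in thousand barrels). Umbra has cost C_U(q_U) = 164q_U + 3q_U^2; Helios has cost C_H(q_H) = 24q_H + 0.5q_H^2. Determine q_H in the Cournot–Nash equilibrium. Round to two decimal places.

Umbra's profit: π_U = (336 - Q)q_U - (164q_U + 3q_U²). Setting ∂π_U/∂q_U = 0: 172 - 8q_U - (q_H) = 0.
Helios's first-order condition: 312 - 3q_H - (q_U) = 0.
So q_U = (172 - q_H)/8 and q_H = (312 - q_U)/3.
Solving the pair: q_U = 204/23, q_H = 101.0435.

101.04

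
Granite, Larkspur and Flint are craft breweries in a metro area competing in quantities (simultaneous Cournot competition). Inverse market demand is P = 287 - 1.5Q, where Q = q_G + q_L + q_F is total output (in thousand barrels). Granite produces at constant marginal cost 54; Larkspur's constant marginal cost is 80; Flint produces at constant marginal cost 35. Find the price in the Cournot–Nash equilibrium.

114

Granite's profit: π_G = (287 - 1.5Q)q_G - (54q_G). Setting ∂π_G/∂q_G = 0: 233 - 3q_G - (3/2)(q_L + q_F) = 0.
Larkspur's profit: π_L = (287 - 1.5Q)q_L - (80q_L). Setting ∂π_L/∂q_L = 0: 207 - 3q_L - (3/2)(q_G + q_F) = 0.
Flint's first-order condition: 252 - 3q_F - (3/2)(q_G + q_L) = 0.
Adding the 3 first-order conditions: 692 − 6Q = 0, so Q = 346/3.
Back-substituting: q_G = (233 − 173)/(3/2) = 40, q_L = (207 − 173)/(3/2) = 68/3, q_F = (252 − 173)/(3/2) = 158/3.
Total output Q = 346/3, so price P = 287 - (3/2)·(346/3) = 114.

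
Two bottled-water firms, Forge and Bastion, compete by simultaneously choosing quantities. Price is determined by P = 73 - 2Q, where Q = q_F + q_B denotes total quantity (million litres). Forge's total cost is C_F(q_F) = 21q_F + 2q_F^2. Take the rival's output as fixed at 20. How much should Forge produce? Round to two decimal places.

With the rival's output fixed at 20, Forge's profit is π_F = (73 - 2·20 - 2q_F)q_F - (21q_F + 2q_F²) = (33 - 2q_F)q_F - (21q_F + 2q_F²).
∂π_F/∂q_F = 12 - 8q_F = 0, so q_F = 3/2.

1.50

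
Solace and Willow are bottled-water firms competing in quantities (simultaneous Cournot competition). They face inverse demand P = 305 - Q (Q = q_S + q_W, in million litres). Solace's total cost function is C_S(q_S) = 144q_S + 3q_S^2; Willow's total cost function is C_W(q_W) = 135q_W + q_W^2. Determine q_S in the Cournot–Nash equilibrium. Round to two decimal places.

15.29

Solace's profit: π_S = (305 - Q)q_S - (144q_S + 3q_S²). Setting ∂π_S/∂q_S = 0: 161 - 8q_S - (q_W) = 0.
Willow's first-order condition: 170 - 4q_W - (q_S) = 0.
Best responses: q_S = (161 - q_W)/8, q_W = (170 - q_S)/4.
Substituting one into the other gives q_S = 474/31 and q_W = 1199/31.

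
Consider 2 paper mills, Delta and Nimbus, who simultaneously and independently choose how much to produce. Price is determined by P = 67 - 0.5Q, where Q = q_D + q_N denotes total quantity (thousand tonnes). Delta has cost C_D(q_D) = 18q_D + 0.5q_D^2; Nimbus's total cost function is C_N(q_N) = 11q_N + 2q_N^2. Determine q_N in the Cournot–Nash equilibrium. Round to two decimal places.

Delta's profit: π_D = (67 - 0.5Q)q_D - (18q_D + (1/2)q_D²). Setting ∂π_D/∂q_D = 0: 49 - 2q_D - (1/2)(q_N) = 0.
Nimbus's profit: π_N = (67 - 0.5Q)q_N - (11q_N + 2q_N²). Setting ∂π_N/∂q_N = 0: 56 - 5q_N - (1/2)(q_D) = 0.
Best responses: q_D = (49 - (1/2)q_N)/2, q_N = (56 - (1/2)q_D)/5.
Substituting one into the other gives q_D = 868/39 and q_N = 350/39.

8.97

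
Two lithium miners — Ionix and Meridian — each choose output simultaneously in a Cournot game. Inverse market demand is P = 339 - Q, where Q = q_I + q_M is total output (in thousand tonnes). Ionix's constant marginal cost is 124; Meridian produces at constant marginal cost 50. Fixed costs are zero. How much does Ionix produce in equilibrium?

47

Ionix's profit: π_I = (339 - Q)q_I - (124q_I). Setting ∂π_I/∂q_I = 0: 215 - 2q_I - (q_M) = 0.
Meridian's profit: π_M = (339 - Q)q_M - (50q_M). Setting ∂π_M/∂q_M = 0: 289 - 2q_M - (q_I) = 0.
Rearranging gives the reaction functions q_I = (215 - q_M)/2 and q_M = (289 - q_I)/2.
Solving the pair: q_I = 47, q_M = 121.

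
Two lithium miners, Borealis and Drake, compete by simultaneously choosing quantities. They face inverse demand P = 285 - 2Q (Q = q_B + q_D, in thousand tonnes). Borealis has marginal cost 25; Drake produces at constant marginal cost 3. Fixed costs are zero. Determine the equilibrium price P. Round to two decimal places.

Borealis's profit: π_B = (285 - 2Q)q_B - (25q_B). Setting ∂π_B/∂q_B = 0: 260 - 4q_B - 2(q_D) = 0.
Drake's first-order condition: 282 - 4q_D - 2(q_B) = 0.
So q_B = (260 - 2q_D)/4 and q_D = (282 - 2q_B)/4.
Solving the pair: q_B = 119/3, q_D = 152/3.
Total output Q = 271/3, so price P = 285 - 2·(271/3) = 313/3.

104.33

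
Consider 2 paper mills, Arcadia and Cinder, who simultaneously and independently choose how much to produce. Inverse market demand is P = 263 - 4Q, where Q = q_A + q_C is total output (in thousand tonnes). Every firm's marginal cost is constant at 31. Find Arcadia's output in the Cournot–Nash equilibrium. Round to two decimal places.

A representative firm's profit is π_i = q_i(263 - 4Q) - 31q_i.
First-order condition (treating rivals' output as given): 232 - 8q_i - 4q_j = 0.
With identical firms every q_j equals q_i, so q_j = q_i and 232 = 12q_i, giving q_i = 58/3.

19.33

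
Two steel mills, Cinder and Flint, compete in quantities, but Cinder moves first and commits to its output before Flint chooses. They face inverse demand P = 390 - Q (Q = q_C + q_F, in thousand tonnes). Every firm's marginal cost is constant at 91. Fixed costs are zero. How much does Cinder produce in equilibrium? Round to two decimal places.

149.50

The follower Flint best-responds to any q_C: π_F = (390 - Q)q_F - 91q_F.
Follower FOC: 299 - q_C - 2q_F = 0, so q_F(q_C) = (299 - q_C)/2.
The leader anticipates this reaction. Substituting into P = 390 - Q gives P = 481/2 - (1/2)q_C, so π_C = (481/2 - (1/2)q_C)q_C - 91q_C.
Maximising: ∂π_C/∂q_C = 299/2 - q_C = 0, giving q_C = 299/2.
Then q_F = (299 - 299/2)/2 = 299/4.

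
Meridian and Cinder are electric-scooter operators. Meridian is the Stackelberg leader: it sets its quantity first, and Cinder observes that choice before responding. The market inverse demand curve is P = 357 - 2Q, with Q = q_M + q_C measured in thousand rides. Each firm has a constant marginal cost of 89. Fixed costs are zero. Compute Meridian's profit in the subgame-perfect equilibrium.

4489

Solve by backward induction. Given q_M, the follower Cinder maximises π_C = (357 - 2q_M - 2q_C)q_C - 89q_C.
∂π_C/∂q_C = 268 - 2q_M - 4q_C = 0 gives the reaction function q_C = (268 - 2q_M)/4.
The leader anticipates this reaction. Substituting into P = 357 - 2Q gives P = 223 - q_M, so π_M = (223 - q_M)q_M - 89q_M.
The leader's first-order condition 134 - 2q_M = 0 yields q_M = 67.
Then q_C = (268 - 2·67)/4 = 67/2.
Price P = 357 - 2·(201/2) = 156.
Meridian's profit: (156 - 89)·67 = 4489.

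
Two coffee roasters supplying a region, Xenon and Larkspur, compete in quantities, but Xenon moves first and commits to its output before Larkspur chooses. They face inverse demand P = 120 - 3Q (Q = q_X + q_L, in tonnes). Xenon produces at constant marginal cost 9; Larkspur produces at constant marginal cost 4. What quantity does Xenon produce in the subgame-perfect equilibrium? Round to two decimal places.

The follower Larkspur best-responds to any q_X: π_L = (120 - 3Q)q_L - 4q_L.
∂π_L/∂q_L = 116 - 3q_X - 6q_L = 0 gives the reaction function q_L = (116 - 3q_X)/6.
The leader anticipates this reaction. Substituting into P = 120 - 3Q gives P = 62 - (3/2)q_X, so π_X = (62 - (3/2)q_X)q_X - 9q_X.
The leader's first-order condition 53 - 3q_X = 0 yields q_X = 53/3.
Then q_L = (116 - 3·(53/3))/6 = 21/2.

17.67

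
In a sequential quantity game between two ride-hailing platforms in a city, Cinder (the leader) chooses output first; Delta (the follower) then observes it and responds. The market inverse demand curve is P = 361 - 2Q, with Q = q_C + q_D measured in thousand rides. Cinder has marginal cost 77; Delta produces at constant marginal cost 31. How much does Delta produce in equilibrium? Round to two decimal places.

52.75

The follower Delta best-responds to any q_C: π_D = (361 - 2Q)q_D - 31q_D.
∂π_D/∂q_D = 330 - 2q_C - 4q_D = 0 gives the reaction function q_D = (330 - 2q_C)/4.
The leader anticipates this reaction. Substituting into P = 361 - 2Q gives P = 196 - q_C, so π_C = (196 - q_C)q_C - 77q_C.
The leader's first-order condition 119 - 2q_C = 0 yields q_C = 119/2.
Then q_D = (330 - 2·(119/2))/4 = 211/4.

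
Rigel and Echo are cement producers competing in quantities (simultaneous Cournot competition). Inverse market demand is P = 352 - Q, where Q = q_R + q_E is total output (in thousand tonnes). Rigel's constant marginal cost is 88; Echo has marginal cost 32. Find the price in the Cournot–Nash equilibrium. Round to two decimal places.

Rigel's profit: π_R = (352 - Q)q_R - (88q_R). Setting ∂π_R/∂q_R = 0: 264 - 2q_R - (q_E) = 0.
Echo's first-order condition: 320 - 2q_E - (q_R) = 0.
Best responses: q_R = (264 - q_E)/2, q_E = (320 - q_R)/2.
Substituting one into the other gives q_R = 208/3 and q_E = 376/3.
Total output Q = 584/3, so price P = 352 - 584/3 = 472/3.

157.33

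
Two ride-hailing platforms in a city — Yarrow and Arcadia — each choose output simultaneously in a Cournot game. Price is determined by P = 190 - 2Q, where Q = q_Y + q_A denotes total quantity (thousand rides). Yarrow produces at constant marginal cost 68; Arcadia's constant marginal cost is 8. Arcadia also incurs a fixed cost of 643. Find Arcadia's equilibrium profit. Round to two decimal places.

2610.56

Yarrow's profit: π_Y = (190 - 2Q)q_Y - (68q_Y). Setting ∂π_Y/∂q_Y = 0: 122 - 4q_Y - 2(q_A) = 0.
Arcadia's first-order condition: 182 - 4q_A - 2(q_Y) = 0.
Best responses: q_Y = (122 - 2q_A)/4, q_A = (182 - 2q_Y)/4.
Substituting one into the other gives q_Y = 31/3 and q_A = 121/3.
Price P = 190 - 2·(152/3) = 266/3.
Arcadia's profit: (266/3 - 8)·(121/3) - 643 = 2610.5556.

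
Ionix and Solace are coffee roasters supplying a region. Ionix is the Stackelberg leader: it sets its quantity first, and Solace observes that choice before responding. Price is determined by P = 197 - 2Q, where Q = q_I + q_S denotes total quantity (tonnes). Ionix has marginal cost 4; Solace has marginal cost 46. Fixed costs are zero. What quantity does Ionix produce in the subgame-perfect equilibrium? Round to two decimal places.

58.75

Solve by backward induction. Given q_I, the follower Solace maximises π_S = (197 - 2q_I - 2q_S)q_S - 46q_S.
Setting the follower's marginal profit to zero, 151 - 2q_I - 4q_S = 0, i.e. q_S = (151 - 2q_I)/4.
The leader anticipates this reaction. Substituting into P = 197 - 2Q gives P = 243/2 - q_I, so π_I = (243/2 - q_I)q_I - 4q_I.
Leader FOC: 235/2 - 2q_I = 0, so q_I = 235/4.
Then q_S = (151 - 2·(235/4))/4 = 67/8.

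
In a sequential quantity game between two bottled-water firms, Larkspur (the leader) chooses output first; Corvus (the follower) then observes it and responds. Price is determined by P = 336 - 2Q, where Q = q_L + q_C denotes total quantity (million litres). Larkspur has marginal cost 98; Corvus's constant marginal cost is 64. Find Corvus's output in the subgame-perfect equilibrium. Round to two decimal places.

42.50

The follower Corvus best-responds to any q_L: π_C = (336 - 2Q)q_C - 64q_C.
∂π_C/∂q_C = 272 - 2q_L - 4q_C = 0 gives the reaction function q_C = (272 - 2q_L)/4.
Larkspur substitutes q_C(q_L) into its own profit: π_L = q_L(336 - 2q_L - (272 - 2q_L)/2) - 98q_L = (200 - q_L)q_L - 98q_L.
Maximising: ∂π_L/∂q_L = 102 - 2q_L = 0, giving q_L = 51.
Then q_C = (272 - 2·51)/4 = 85/2.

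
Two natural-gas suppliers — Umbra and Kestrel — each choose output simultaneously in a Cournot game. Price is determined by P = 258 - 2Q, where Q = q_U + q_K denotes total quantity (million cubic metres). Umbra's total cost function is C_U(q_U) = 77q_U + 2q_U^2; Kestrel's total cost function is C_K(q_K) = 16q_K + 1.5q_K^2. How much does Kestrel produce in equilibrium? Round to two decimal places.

Umbra's profit: π_U = (258 - 2Q)q_U - (77q_U + 2q_U²). Setting ∂π_U/∂q_U = 0: 181 - 8q_U - 2(q_K) = 0.
Kestrel's first-order condition: 242 - 7q_K - 2(q_U) = 0.
Best responses: q_U = (181 - 2q_K)/8, q_K = (242 - 2q_U)/7.
Solving the pair: q_U = 783/52, q_K = 787/26.

30.27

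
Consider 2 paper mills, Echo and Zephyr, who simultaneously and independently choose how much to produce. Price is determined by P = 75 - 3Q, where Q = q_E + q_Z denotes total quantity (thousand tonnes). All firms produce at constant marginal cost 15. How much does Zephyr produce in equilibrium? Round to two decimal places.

A representative firm's profit is π_i = q_i(75 - 3Q) - 15q_i.
First-order condition (treating rivals' output as given): 60 - 6q_i - 3q_j = 0.
With identical firms every q_j equals q_i, so q_j = q_i and 60 = 9q_i, giving q_i = 20/3.

6.67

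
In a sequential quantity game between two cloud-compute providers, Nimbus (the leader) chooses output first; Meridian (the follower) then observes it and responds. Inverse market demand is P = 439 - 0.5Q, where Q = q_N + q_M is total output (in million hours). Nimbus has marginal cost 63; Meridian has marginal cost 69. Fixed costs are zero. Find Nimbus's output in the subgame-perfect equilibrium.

382

Solve by backward induction. Given q_N, the follower Meridian maximises π_M = (439 - (1/2)q_N - (1/2)q_M)q_M - 69q_M.
Follower FOC: 370 - (1/2)q_N - q_M = 0, so q_M(q_N) = (370 - (1/2)q_N).
The leader anticipates this reaction. Substituting into P = 439 - 0.5Q gives P = 254 - (1/4)q_N, so π_N = (254 - (1/4)q_N)q_N - 63q_N.
Maximising: ∂π_N/∂q_N = 191 - (1/2)q_N = 0, giving q_N = 382.
Then q_M = (370 - (1/2)·382) = 179.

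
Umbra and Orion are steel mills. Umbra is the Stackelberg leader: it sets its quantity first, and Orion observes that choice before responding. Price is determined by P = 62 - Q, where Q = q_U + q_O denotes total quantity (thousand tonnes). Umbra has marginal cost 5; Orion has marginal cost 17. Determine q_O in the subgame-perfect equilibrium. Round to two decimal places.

Solve by backward induction. Given q_U, the follower Orion maximises π_O = (62 - q_U - q_O)q_O - 17q_O.
Setting the follower's marginal profit to zero, 45 - q_U - 2q_O = 0, i.e. q_O = (45 - q_U)/2.
The leader anticipates this reaction. Substituting into P = 62 - Q gives P = 79/2 - (1/2)q_U, so π_U = (79/2 - (1/2)q_U)q_U - 5q_U.
Leader FOC: 69/2 - q_U = 0, so q_U = 69/2.
Then q_O = (45 - 69/2)/2 = 21/4.

5.25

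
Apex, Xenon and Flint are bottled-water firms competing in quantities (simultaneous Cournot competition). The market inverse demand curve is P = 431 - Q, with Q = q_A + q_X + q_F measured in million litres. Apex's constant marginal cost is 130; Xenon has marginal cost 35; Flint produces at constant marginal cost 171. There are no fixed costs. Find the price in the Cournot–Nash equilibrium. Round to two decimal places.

Apex's profit: π_A = (431 - Q)q_A - (130q_A). Setting ∂π_A/∂q_A = 0: 301 - 2q_A - (q_X + q_F) = 0.
Xenon's profit: π_X = (431 - Q)q_X - (35q_X). Setting ∂π_X/∂q_X = 0: 396 - 2q_X - (q_A + q_F) = 0.
Flint's first-order condition: 260 - 2q_F - (q_A + q_X) = 0.
Summing all 3 equations gives 957 − 4Q = 0, hence Q = 957/4.
Back-substituting: q_A = (301 − 957/4) = 247/4, q_X = (396 − 957/4) = 627/4, q_F = (260 − 957/4) = 83/4.
Total output Q = 957/4, so price P = 431 - 957/4 = 767/4.

191.75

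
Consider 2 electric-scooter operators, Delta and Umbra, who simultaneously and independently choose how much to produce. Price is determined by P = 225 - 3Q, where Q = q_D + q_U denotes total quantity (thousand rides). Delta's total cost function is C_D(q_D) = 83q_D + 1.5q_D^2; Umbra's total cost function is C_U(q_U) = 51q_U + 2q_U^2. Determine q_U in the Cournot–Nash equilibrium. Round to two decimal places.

Delta's profit: π_D = (225 - 3Q)q_D - (83q_D + (3/2)q_D²). Setting ∂π_D/∂q_D = 0: 142 - 9q_D - 3(q_U) = 0.
Umbra's profit: π_U = (225 - 3Q)q_U - (51q_U + 2q_U²). Setting ∂π_U/∂q_U = 0: 174 - 10q_U - 3(q_D) = 0.
So q_D = (142 - 3q_U)/9 and q_U = (174 - 3q_D)/10.
Substituting one into the other gives q_D = 898/81 and q_U = 380/27.

14.07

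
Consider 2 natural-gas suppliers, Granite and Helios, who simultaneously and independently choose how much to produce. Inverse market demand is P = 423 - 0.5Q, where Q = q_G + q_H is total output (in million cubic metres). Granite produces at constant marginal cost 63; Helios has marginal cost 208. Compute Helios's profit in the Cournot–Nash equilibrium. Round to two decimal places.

1088.89

Granite's profit: π_G = (423 - 0.5Q)q_G - (63q_G). Setting ∂π_G/∂q_G = 0: 360 - q_G - (1/2)(q_H) = 0.
Helios's first-order condition: 215 - q_H - (1/2)(q_G) = 0.
Rearranging gives the reaction functions q_G = (360 - (1/2)q_H) and q_H = (215 - (1/2)q_G).
Substituting one into the other gives q_G = 1010/3 and q_H = 140/3.
Price P = 423 - (1/2)·(1150/3) = 694/3.
Helios's profit: (694/3 - 208)·(140/3) = 1088.8889.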